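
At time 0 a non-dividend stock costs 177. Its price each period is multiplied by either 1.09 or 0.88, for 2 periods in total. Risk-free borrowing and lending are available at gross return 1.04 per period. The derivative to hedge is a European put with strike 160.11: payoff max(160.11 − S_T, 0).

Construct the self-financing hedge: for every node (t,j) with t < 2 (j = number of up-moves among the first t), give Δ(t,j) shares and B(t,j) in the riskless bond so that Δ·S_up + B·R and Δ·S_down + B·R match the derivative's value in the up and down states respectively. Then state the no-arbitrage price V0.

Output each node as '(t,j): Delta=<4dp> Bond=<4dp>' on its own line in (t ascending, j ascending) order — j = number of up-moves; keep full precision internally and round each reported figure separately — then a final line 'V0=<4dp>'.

(0,0): Delta=-0.1419 Bond=26.3267
(1,0): Delta=-0.7044 Bond=114.9950
(1,1): Delta=0.0000 Bond=0.0000
V0=1.2076

Since d<R<u, set p* = (R−d)/(u−d) = 0.7619; price each node as the discounted p*-expectation of its children.
Payoff layer (t=2): V(2,0)=23.0412, V(2,1)=0.0000, V(2,2)=0.0000
(1,0): S=155.7600. Δ = (V_up−V_dn)/(S_up−S_dn) = (0.0000−23.0412)/(169.7784−137.0688) = -0.7044. V = [p*·0.0000 + (1−p*)·23.0412]/1.04 = 5.2750. B = V − Δ·S = 114.9950.
(1,1): S=192.9300. Δ = (V_up−V_dn)/(S_up−S_dn) = (0.0000−0.0000)/(210.2937−169.7784) = 0.0000. V = [p*·0.0000 + (1−p*)·0.0000]/1.04 = 0.0000. B = V − Δ·S = 0.0000.
(0,0): S=177.0000. Δ = (V_up−V_dn)/(S_up−S_dn) = (0.0000−5.2750)/(192.9300−155.7600) = -0.1419. V = [p*·0.0000 + (1−p*)·5.2750]/1.04 = 1.2076. B = V − Δ·S = 26.3267.
Root portfolio cost Δ·177+B reproduces V0=1.2076.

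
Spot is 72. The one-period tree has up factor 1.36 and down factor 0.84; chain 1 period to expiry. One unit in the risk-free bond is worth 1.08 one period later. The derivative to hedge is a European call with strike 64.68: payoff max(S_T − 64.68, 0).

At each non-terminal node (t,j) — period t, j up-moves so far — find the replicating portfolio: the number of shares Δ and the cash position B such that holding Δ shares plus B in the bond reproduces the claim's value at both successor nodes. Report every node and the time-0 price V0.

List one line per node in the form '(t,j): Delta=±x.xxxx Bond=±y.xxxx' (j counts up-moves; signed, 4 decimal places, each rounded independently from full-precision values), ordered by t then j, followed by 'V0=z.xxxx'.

(0,0): Delta=0.8878 Bond=-49.7179
V0=14.2051

Under the risk-neutral measure, an up-move has probability p* = (R−d)/(u−d) = 0.4615 and values discount at R = 1.08.
Terminal payoffs: V(1,0)=0.0000, V(1,1)=33.2400
  t=0,j=0: stock 72.0000 → up 97.9200 (V=33.2400), down 60.4800 (V=0.0000). Price 14.2051; hedge Δ=0.8878, bond B=-49.7179.
Root portfolio cost Δ·72+B reproduces V0=14.2051.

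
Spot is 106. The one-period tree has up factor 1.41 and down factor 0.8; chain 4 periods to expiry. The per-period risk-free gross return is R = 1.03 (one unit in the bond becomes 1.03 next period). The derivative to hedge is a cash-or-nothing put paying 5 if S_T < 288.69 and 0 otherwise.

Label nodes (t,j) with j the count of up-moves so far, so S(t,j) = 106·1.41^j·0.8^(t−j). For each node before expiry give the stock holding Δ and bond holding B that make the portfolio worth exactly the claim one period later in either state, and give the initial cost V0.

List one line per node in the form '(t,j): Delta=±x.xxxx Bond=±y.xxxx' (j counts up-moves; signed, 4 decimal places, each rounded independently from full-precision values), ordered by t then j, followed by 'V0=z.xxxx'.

Since d<R<u, set p* = (R−d)/(u−d) = 0.3770; price each node as the discounted p*-expectation of its children.
At expiry t=4: V(4,0)=5.0000, V(4,1)=5.0000, V(4,2)=5.0000, V(4,3)=5.0000, V(4,4)=0.0000
(3,0): S=54.2720. Δ = (V_up−V_dn)/(S_up−S_dn) = (5.0000−5.0000)/(76.5235−43.4176) = 0.0000. V = [p*·5.0000 + (1−p*)·5.0000]/1.03 = 4.8544. B = V − Δ·S = 4.8544.
(3,1): S=95.6544. Δ = (V_up−V_dn)/(S_up−S_dn) = (5.0000−5.0000)/(134.8727−76.5235) = 0.0000. V = [p*·5.0000 + (1−p*)·5.0000]/1.03 = 4.8544. B = V − Δ·S = 4.8544.
(3,2): S=168.5909. Δ = (V_up−V_dn)/(S_up−S_dn) = (5.0000−5.0000)/(237.7131−134.8727) = 0.0000. V = [p*·5.0000 + (1−p*)·5.0000]/1.03 = 4.8544. B = V − Δ·S = 4.8544.
(3,3): S=297.1414. Δ = (V_up−V_dn)/(S_up−S_dn) = (0.0000−5.0000)/(418.9694−237.7131) = -0.0276. V = [p*·0.0000 + (1−p*)·5.0000]/1.03 = 3.0240. B = V − Δ·S = 11.2208.
(2,0): S=67.8400. Δ = (V_up−V_dn)/(S_up−S_dn) = (4.8544−4.8544)/(95.6544−54.2720) = 0.0000. V = [p*·4.8544 + (1−p*)·4.8544]/1.03 = 4.7130. B = V − Δ·S = 4.7130.
(2,1): S=119.5680. Δ = (V_up−V_dn)/(S_up−S_dn) = (4.8544−4.8544)/(168.5909−95.6544) = 0.0000. V = [p*·4.8544 + (1−p*)·4.8544]/1.03 = 4.7130. B = V − Δ·S = 4.7130.
(2,2): S=210.7386. Δ = (V_up−V_dn)/(S_up−S_dn) = (3.0240−4.8544)/(297.1414−168.5909) = -0.0142. V = [p*·3.0240 + (1−p*)·4.8544]/1.03 = 4.0430. B = V − Δ·S = 7.0435.
(1,0): S=84.8000. Δ = (V_up−V_dn)/(S_up−S_dn) = (4.7130−4.7130)/(119.5680−67.8400) = 0.0000. V = [p*·4.7130 + (1−p*)·4.7130]/1.03 = 4.5757. B = V − Δ·S = 4.5757.
(1,1): S=149.4600. Δ = (V_up−V_dn)/(S_up−S_dn) = (4.0430−4.7130)/(210.7386−119.5680) = -0.0073. V = [p*·4.0430 + (1−p*)·4.7130]/1.03 = 4.3304. B = V − Δ·S = 5.4288.
(0,0): S=106.0000. Δ = (V_up−V_dn)/(S_up−S_dn) = (4.3304−4.5757)/(149.4600−84.8000) = -0.0038. V = [p*·4.3304 + (1−p*)·4.5757]/1.03 = 4.3526. B = V − Δ·S = 4.7547.
Check: Δ(0,0)·S0 + B(0,0) = 4.3526 = V0.

(0,0): Delta=-0.0038 Bond=4.7547
(1,0): Delta=0.0000 Bond=4.5757
(1,1): Delta=-0.0073 Bond=5.4288
(2,0): Delta=0.0000 Bond=4.7130
(2,1): Delta=0.0000 Bond=4.7130
(2,2): Delta=-0.0142 Bond=7.0435
(3,0): Delta=0.0000 Bond=4.8544
(3,1): Delta=0.0000 Bond=4.8544
(3,2): Delta=0.0000 Bond=4.8544
(3,3): Delta=-0.0276 Bond=11.2208
V0=4.3526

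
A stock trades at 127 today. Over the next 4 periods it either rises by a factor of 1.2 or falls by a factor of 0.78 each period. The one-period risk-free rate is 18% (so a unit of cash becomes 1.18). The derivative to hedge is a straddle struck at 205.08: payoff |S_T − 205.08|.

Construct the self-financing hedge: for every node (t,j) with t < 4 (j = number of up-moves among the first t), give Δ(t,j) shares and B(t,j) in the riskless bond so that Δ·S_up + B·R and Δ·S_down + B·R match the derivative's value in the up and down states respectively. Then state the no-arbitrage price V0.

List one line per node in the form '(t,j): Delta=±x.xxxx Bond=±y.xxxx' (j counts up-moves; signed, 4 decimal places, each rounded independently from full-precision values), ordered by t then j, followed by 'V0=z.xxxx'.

(0,0): Delta=0.1486 Bond=9.3499
(1,0): Delta=-1.0000 Bond=124.8180
(1,1): Delta=0.1860 Bond=5.3436
(2,0): Delta=-1.0000 Bond=147.2853
(2,1): Delta=-1.0000 Bond=147.2853
(2,2): Delta=0.2245 Bond=-0.7435
(3,0): Delta=-1.0000 Bond=173.7966
(3,1): Delta=-1.0000 Bond=173.7966
(3,2): Delta=-1.0000 Bond=173.7966
(3,3): Delta=0.2643 Bond=-9.6110
V0=28.2283

Under the risk-neutral measure, an up-move has probability p* = (R−d)/(u−d) = 0.9524 and values discount at R = 1.18.
At expiry t=4: V(4,0)=158.0709, V(4,1)=132.7583, V(4,2)=93.8158, V(4,3)=33.9043, V(4,4)=58.2672
Node (3,0) S=60.2681: V=(p*·132.7583+(1−p*)·158.0709)/1.18=113.5285; Δ=(132.7583−158.0709)/(72.3217−47.0091)=-1.0000; B=V−Δ·S=173.7966
Node (3,1) S=92.7202: V=(p*·93.8158+(1−p*)·132.7583)/1.18=81.0765; Δ=(93.8158−132.7583)/(111.2642−72.3217)=-1.0000; B=V−Δ·S=173.7966
Node (3,2) S=142.6464: V=(p*·33.9043+(1−p*)·93.8158)/1.18=31.1502; Δ=(33.9043−93.8158)/(171.1757−111.2642)=-1.0000; B=V−Δ·S=173.7966
Node (3,3) S=219.4560: V=(p*·58.2672+(1−p*)·33.9043)/1.18=48.3958; Δ=(58.2672−33.9043)/(263.3472−171.1757)=0.2643; B=V−Δ·S=-9.6110
Node (2,0) S=77.2668: V=(p*·81.0765+(1−p*)·113.5285)/1.18=70.0185; Δ=(81.0765−113.5285)/(92.7202−60.2681)=-1.0000; B=V−Δ·S=147.2853
Node (2,1) S=118.8720: V=(p*·31.1502+(1−p*)·81.0765)/1.18=28.4133; Δ=(31.1502−81.0765)/(142.6464−92.7202)=-1.0000; B=V−Δ·S=147.2853
Node (2,2) S=182.8800: V=(p*·48.3958+(1−p*)·31.1502)/1.18=40.3175; Δ=(48.3958−31.1502)/(219.4560−142.6464)=0.2245; B=V−Δ·S=-0.7435
Node (1,0) S=99.0600: V=(p*·28.4133+(1−p*)·70.0185)/1.18=25.7580; Δ=(28.4133−70.0185)/(118.8720−77.2668)=-1.0000; B=V−Δ·S=124.8180
Node (1,1) S=152.4000: V=(p*·40.3175+(1−p*)·28.4133)/1.18=33.6869; Δ=(40.3175−28.4133)/(182.8800−118.8720)=0.1860; B=V−Δ·S=5.3436
Node (0,0) S=127.0000: V=(p*·33.6869+(1−p*)·25.7580)/1.18=28.2283; Δ=(33.6869−25.7580)/(152.4000−99.0600)=0.1486; B=V−Δ·S=9.3499
Each (Δ,B) replicates both successor values, so the strategy is self-financing and V0 is arbitrage-free.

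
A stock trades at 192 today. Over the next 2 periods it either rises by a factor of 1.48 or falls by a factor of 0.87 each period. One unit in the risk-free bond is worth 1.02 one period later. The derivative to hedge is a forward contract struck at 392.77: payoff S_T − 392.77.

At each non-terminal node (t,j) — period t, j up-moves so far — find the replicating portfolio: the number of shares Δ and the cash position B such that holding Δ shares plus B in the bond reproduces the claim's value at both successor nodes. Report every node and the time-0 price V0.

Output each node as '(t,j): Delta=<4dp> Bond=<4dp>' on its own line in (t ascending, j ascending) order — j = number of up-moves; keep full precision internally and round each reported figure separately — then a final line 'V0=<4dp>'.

(0,0): Delta=1.0000 Bond=-377.5183
(1,0): Delta=1.0000 Bond=-385.0686
(1,1): Delta=1.0000 Bond=-385.0686
V0=-185.5183

Risk-neutral probability p* = (R−d)/(u−d) = (1.02−0.87)/(1.48−0.87) = 0.2459.
Terminal values V(2,·): V(2,0)=-247.4452, V(2,1)=-145.5508, V(2,2)=27.7868
  t=1,j=0: stock 167.0400 → up 247.2192 (V=-145.5508), down 145.3248 (V=-247.4452). Price -218.0286; hedge Δ=1.0000, bond B=-385.0686.
  t=1,j=1: stock 284.1600 → up 420.5568 (V=27.7868), down 247.2192 (V=-145.5508). Price -100.9086; hedge Δ=1.0000, bond B=-385.0686.
  t=0,j=0: stock 192.0000 → up 284.1600 (V=-100.9086), down 167.0400 (V=-218.0286). Price -185.5183; hedge Δ=1.0000, bond B=-377.5183.
The time-0 hedge costs -185.5183, which is the no-arbitrage price.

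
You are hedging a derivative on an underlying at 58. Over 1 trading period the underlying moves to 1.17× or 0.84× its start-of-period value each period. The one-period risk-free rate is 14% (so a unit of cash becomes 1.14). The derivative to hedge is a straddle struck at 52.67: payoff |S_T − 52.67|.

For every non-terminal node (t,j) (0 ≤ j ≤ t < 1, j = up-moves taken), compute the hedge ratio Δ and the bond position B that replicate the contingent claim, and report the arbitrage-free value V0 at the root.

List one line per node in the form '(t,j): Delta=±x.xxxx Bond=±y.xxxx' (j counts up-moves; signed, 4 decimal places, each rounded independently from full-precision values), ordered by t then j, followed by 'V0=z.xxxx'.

(0,0): Delta=0.5873 Bond=-21.6324
V0=12.4282

Risk-neutral probability p* = (R−d)/(u−d) = (1.14−0.84)/(1.17−0.84) = 0.9091.
Terminal payoffs: V(1,0)=3.9500, V(1,1)=15.1900
Node (0,0) S=58.0000: V=(p*·15.1900+(1−p*)·3.9500)/1.14=12.4282; Δ=(15.1900−3.9500)/(67.8600−48.7200)=0.5873; B=V−Δ·S=-21.6324
Check: Δ(0,0)·S0 + B(0,0) = 12.4282 = V0.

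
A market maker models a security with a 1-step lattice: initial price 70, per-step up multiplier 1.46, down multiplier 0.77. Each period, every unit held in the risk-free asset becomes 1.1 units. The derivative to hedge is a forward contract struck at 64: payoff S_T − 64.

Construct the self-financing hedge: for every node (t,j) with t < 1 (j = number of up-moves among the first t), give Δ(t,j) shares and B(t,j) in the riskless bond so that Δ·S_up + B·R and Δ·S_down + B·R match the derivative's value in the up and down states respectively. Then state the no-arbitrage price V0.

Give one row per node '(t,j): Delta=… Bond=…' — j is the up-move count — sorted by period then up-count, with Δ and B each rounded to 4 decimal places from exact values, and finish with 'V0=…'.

(0,0): Delta=1.0000 Bond=-58.1818
V0=11.8182

Under the risk-neutral measure, an up-move has probability p* = (R−d)/(u−d) = 0.4783 and values discount at R = 1.1.
At expiry t=1: V(1,0)=-10.1000, V(1,1)=38.2000
  t=0,j=0: stock 70.0000 → up 102.2000 (V=38.2000), down 53.9000 (V=-10.1000). Price 11.8182; hedge Δ=1.0000, bond B=-58.1818.
Self-financing check: at every node Δ·S+B equals the discounted successor values.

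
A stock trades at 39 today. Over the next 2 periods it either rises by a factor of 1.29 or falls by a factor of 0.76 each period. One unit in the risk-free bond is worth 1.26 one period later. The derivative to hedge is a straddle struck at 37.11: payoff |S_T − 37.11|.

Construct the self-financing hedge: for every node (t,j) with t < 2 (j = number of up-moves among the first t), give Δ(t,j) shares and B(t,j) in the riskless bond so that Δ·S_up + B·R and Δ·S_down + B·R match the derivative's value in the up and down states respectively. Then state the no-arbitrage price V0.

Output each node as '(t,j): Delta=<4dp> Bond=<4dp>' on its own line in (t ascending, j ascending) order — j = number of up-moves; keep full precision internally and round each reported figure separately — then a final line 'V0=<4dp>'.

Since d<R<u, set p* = (R−d)/(u−d) = 0.9434; price each node as the discounted p*-expectation of its children.
Terminal payoffs: V(2,0)=14.5836, V(2,1)=1.1256, V(2,2)=27.7899
(1,0): S=29.6400. Δ = (V_up−V_dn)/(S_up−S_dn) = (1.1256−14.5836)/(38.2356−22.5264) = -0.8567. V = [p*·1.1256 + (1−p*)·14.5836]/1.26 = 1.4979. B = V − Δ·S = 26.8904.
(1,1): S=50.3100. Δ = (V_up−V_dn)/(S_up−S_dn) = (27.7899−1.1256)/(64.8999−38.2356) = 1.0000. V = [p*·27.7899 + (1−p*)·1.1256]/1.26 = 20.8576. B = V − Δ·S = -29.4524.
(0,0): S=39.0000. Δ = (V_up−V_dn)/(S_up−S_dn) = (20.8576−1.4979)/(50.3100−29.6400) = 0.9366. V = [p*·20.8576 + (1−p*)·1.4979]/1.26 = 15.6840. B = V − Δ·S = -20.8438.
Each (Δ,B) replicates both successor values, so the strategy is self-financing and V0 is arbitrage-free.

(0,0): Delta=0.9366 Bond=-20.8438
(1,0): Delta=-0.8567 Bond=26.8904
(1,1): Delta=1.0000 Bond=-29.4524
V0=15.6840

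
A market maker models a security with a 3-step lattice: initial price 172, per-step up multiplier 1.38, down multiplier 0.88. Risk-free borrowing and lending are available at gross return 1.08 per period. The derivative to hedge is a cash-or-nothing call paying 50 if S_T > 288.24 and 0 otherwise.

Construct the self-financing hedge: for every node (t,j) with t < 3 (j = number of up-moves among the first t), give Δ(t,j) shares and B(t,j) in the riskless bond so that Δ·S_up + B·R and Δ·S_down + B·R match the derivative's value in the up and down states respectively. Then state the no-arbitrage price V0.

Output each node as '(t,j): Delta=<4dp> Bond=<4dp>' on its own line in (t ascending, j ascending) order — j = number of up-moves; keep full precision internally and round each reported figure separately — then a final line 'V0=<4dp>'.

Since d<R<u, set p* = (R−d)/(u−d) = 0.4000; price each node as the discounted p*-expectation of its children.
Terminal payoffs: V(3,0)=0.0000, V(3,1)=0.0000, V(3,2)=50.0000, V(3,3)=50.0000
  t=2,j=0: stock 133.1968 → up 183.8116 (V=0.0000), down 117.2132 (V=0.0000). Price 0.0000; hedge Δ=0.0000, bond B=0.0000.
  t=2,j=1: stock 208.8768 → up 288.2500 (V=50.0000), down 183.8116 (V=0.0000). Price 18.5185; hedge Δ=0.4788, bond B=-81.4815.
  t=2,j=2: stock 327.5568 → up 452.0284 (V=50.0000), down 288.2500 (V=50.0000). Price 46.2963; hedge Δ=0.0000, bond B=46.2963.
  t=1,j=0: stock 151.3600 → up 208.8768 (V=18.5185), down 133.1968 (V=0.0000). Price 6.8587; hedge Δ=0.2447, bond B=-30.1783.
  t=1,j=1: stock 237.3600 → up 327.5568 (V=46.2963), down 208.8768 (V=18.5185). Price 27.4348; hedge Δ=0.2341, bond B=-28.1207.
  t=0,j=0: stock 172.0000 → up 237.3600 (V=27.4348), down 151.3600 (V=6.8587). Price 13.9714; hedge Δ=0.2393, bond B=-27.1808.
Check: Δ(0,0)·S0 + B(0,0) = 13.9714 = V0.

(0,0): Delta=0.2393 Bond=-27.1808
(1,0): Delta=0.2447 Bond=-30.1783
(1,1): Delta=0.2341 Bond=-28.1207
(2,0): Delta=0.0000 Bond=0.0000
(2,1): Delta=0.4788 Bond=-81.4815
(2,2): Delta=0.0000 Bond=46.2963
V0=13.9714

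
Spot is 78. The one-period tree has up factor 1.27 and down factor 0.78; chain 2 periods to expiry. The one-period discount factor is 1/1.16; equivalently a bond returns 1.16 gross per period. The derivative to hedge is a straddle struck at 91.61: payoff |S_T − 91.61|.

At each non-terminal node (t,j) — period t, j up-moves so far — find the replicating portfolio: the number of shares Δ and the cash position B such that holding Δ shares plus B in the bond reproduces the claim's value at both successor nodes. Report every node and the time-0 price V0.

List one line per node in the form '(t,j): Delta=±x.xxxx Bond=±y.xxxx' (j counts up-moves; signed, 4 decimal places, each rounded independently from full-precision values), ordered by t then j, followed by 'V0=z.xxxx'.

(0,0): Delta=0.1963 Bond=5.3363
(1,0): Delta=-1.0000 Bond=78.9741
(1,1): Delta=0.4090 Bond=-14.8789
V0=20.6491

Under the risk-neutral measure, an up-move has probability p* = (R−d)/(u−d) = 0.7755 and values discount at R = 1.16.
At expiry t=2: V(2,0)=44.1548, V(2,1)=14.3432, V(2,2)=34.1962
(1,0): S=60.8400. Δ = (V_up−V_dn)/(S_up−S_dn) = (14.3432−44.1548)/(77.2668−47.4552) = -1.0000. V = [p*·14.3432 + (1−p*)·44.1548]/1.16 = 18.1341. B = V − Δ·S = 78.9741.
(1,1): S=99.0600. Δ = (V_up−V_dn)/(S_up−S_dn) = (34.1962−14.3432)/(125.8062−77.2668) = 0.4090. V = [p*·34.1962 + (1−p*)·14.3432]/1.16 = 25.6374. B = V − Δ·S = -14.8789.
(0,0): S=78.0000. Δ = (V_up−V_dn)/(S_up−S_dn) = (25.6374−18.1341)/(99.0600−60.8400) = 0.1963. V = [p*·25.6374 + (1−p*)·18.1341]/1.16 = 20.6491. B = V − Δ·S = 5.3363.
Check: Δ(0,0)·S0 + B(0,0) = 20.6491 = V0.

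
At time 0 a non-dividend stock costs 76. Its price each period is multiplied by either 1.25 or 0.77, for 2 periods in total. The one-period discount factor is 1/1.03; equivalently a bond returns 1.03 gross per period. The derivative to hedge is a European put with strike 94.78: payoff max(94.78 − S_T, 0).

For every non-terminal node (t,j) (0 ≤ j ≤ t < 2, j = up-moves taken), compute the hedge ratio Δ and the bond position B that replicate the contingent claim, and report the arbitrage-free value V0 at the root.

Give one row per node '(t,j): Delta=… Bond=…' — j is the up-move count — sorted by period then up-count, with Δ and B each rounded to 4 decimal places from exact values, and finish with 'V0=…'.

The replicating-portfolio and risk-neutral prices coincide; use p* = (1.03−0.77)/(1.25−0.77) = 0.5417 for the latter.
Terminal values V(2,·): V(2,0)=49.7196, V(2,1)=21.6300, V(2,2)=0.0000
Node (1,0) S=58.5200: V=(p*·21.6300+(1−p*)·49.7196)/1.03=33.4994; Δ=(21.6300−49.7196)/(73.1500−45.0604)=-1.0000; B=V−Δ·S=92.0194
Node (1,1) S=95.0000: V=(p*·0.0000+(1−p*)·21.6300)/1.03=9.6250; Δ=(0.0000−21.6300)/(118.7500−73.1500)=-0.4743; B=V−Δ·S=54.6875
Node (0,0) S=76.0000: V=(p*·9.6250+(1−p*)·33.4994)/1.03=19.9684; Δ=(9.6250−33.4994)/(95.0000−58.5200)=-0.6545; B=V−Δ·S=69.7068
Self-financing check: at every node Δ·S+B equals the discounted successor values.

(0,0): Delta=-0.6545 Bond=69.7068
(1,0): Delta=-1.0000 Bond=92.0194
(1,1): Delta=-0.4743 Bond=54.6875
V0=19.9684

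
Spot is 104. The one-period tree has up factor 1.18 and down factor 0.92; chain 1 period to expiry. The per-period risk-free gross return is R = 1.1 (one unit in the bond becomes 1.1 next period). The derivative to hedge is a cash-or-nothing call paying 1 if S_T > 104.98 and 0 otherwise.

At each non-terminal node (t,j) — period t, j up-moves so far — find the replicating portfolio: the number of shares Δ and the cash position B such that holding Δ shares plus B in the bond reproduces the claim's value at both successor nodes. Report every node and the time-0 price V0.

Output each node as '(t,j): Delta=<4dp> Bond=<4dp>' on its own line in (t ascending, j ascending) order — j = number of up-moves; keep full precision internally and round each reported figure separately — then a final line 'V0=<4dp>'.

(0,0): Delta=0.0370 Bond=-3.2168
V0=0.6294

Since d<R<u, set p* = (R−d)/(u−d) = 0.6923; price each node as the discounted p*-expectation of its children.
Terminal values V(1,·): V(1,0)=0.0000, V(1,1)=1.0000
(0,0): S=104.0000. Δ = (V_up−V_dn)/(S_up−S_dn) = (1.0000−0.0000)/(122.7200−95.6800) = 0.0370. V = [p*·1.0000 + (1−p*)·0.0000]/1.1 = 0.6294. B = V − Δ·S = -3.2168.
Root portfolio cost Δ·104+B reproduces V0=0.6294.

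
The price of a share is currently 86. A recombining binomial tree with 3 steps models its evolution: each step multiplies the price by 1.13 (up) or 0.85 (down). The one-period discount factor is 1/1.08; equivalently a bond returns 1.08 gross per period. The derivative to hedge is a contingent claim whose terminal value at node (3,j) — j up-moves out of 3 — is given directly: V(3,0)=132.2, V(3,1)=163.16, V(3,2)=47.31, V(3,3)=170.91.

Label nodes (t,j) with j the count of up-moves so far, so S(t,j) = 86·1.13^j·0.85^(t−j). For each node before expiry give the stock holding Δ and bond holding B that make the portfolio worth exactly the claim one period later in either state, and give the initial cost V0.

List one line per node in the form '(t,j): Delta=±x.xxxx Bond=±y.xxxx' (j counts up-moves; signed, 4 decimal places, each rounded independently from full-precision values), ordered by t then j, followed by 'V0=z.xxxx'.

The replicating-portfolio and risk-neutral prices coincide; use p* = (1.08−0.85)/(1.13−0.85) = 0.8214 for the latter.
Terminal payoffs: V(3,0)=132.2000, V(3,1)=163.1600, V(3,2)=47.3100, V(3,3)=170.9100
  t=2,j=0: stock 62.1350 → up 70.2125 (V=163.1600), down 52.8147 (V=132.2000). Price 145.9550; hedge Δ=1.7795, bond B=35.3836.
  t=2,j=1: stock 82.6030 → up 93.3414 (V=47.3100), down 70.2125 (V=163.1600). Price 62.9606; hedge Δ=-5.0089, bond B=476.7106.
  t=2,j=2: stock 109.8134 → up 124.0891 (V=170.9100), down 93.3414 (V=47.3100). Price 137.8135; hedge Δ=4.0198, bond B=-303.6151.
  t=1,j=0: stock 73.1000 → up 82.6030 (V=62.9606), down 62.1350 (V=145.9550). Price 72.0195; hedge Δ=-4.0548, bond B=368.4280.
  t=1,j=1: stock 97.1800 → up 109.8134 (V=137.8135), down 82.6030 (V=62.9606). Price 115.2286; hedge Δ=2.7509, bond B=-152.1030.
  t=0,j=0: stock 86.0000 → up 97.1800 (V=115.2286), down 73.1000 (V=72.0195). Price 99.5488; hedge Δ=1.7944, bond B=-54.7694.
Self-financing check: at every node Δ·S+B equals the discounted successor values.

(0,0): Delta=1.7944 Bond=-54.7694
(1,0): Delta=-4.0548 Bond=368.4280
(1,1): Delta=2.7509 Bond=-152.1030
(2,0): Delta=1.7795 Bond=35.3836
(2,1): Delta=-5.0089 Bond=476.7106
(2,2): Delta=4.0198 Bond=-303.6151
V0=99.5488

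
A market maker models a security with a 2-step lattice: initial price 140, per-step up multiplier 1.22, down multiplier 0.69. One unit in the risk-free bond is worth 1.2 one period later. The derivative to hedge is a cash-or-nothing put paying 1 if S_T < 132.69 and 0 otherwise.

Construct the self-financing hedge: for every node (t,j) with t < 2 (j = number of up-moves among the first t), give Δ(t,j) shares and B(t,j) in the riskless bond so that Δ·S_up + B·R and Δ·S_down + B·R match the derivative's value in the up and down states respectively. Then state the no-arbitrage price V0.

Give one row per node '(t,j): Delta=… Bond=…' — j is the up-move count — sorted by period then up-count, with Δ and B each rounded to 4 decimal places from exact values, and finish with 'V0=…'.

Risk-neutral probability p* = (R−d)/(u−d) = (1.2−0.69)/(1.22−0.69) = 0.9623.
At expiry t=2: V(2,0)=1.0000, V(2,1)=1.0000, V(2,2)=0.0000
Node (1,0) S=96.6000: V=(p*·1.0000+(1−p*)·1.0000)/1.2=0.8333; Δ=(1.0000−1.0000)/(117.8520−66.6540)=0.0000; B=V−Δ·S=0.8333
Node (1,1) S=170.8000: V=(p*·0.0000+(1−p*)·1.0000)/1.2=0.0314; Δ=(0.0000−1.0000)/(208.3760−117.8520)=-0.0110; B=V−Δ·S=1.9182
Node (0,0) S=140.0000: V=(p*·0.0314+(1−p*)·0.8333)/1.2=0.0514; Δ=(0.0314−0.8333)/(170.8000−96.6000)=-0.0108; B=V−Δ·S=1.5644
The time-0 hedge costs 0.0514, which is the no-arbitrage price.

(0,0): Delta=-0.0108 Bond=1.5644
(1,0): Delta=0.0000 Bond=0.8333
(1,1): Delta=-0.0110 Bond=1.9182
V0=0.0514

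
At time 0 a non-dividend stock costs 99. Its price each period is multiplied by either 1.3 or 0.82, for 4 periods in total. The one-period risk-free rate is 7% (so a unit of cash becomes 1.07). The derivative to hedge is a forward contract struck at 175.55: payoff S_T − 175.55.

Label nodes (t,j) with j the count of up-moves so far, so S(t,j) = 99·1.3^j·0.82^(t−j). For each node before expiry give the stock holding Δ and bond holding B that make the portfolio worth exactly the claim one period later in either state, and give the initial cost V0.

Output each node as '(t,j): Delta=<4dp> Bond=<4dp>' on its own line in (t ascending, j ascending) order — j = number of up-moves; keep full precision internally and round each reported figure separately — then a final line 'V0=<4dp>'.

Under the risk-neutral measure, an up-move has probability p* = (R−d)/(u−d) = 0.5208 and values discount at R = 1.07.
Payoff layer (t=4): V(4,0)=-130.7899, V(4,1)=-104.5889, V(4,2)=-63.0508, V(4,3)=2.8025, V(4,4)=107.2039
  t=3,j=0: stock 54.5854 → up 70.9611 (V=-104.5889), down 44.7601 (V=-130.7899). Price -109.4800; hedge Δ=1.0000, bond B=-164.0654.
  t=3,j=1: stock 86.5379 → up 112.4992 (V=-63.0508), down 70.9611 (V=-104.5889). Price -77.5275; hedge Δ=1.0000, bond B=-164.0654.
  t=3,j=2: stock 137.1942 → up 178.3525 (V=2.8025), down 112.4992 (V=-63.0508). Price -26.8712; hedge Δ=1.0000, bond B=-164.0654.
  t=3,j=3: stock 217.5030 → up 282.7539 (V=107.2039), down 178.3525 (V=2.8025). Price 53.4376; hedge Δ=1.0000, bond B=-164.0654.
  t=2,j=0: stock 66.5676 → up 86.5379 (V=-77.5275), down 54.5854 (V=-109.4800). Price -86.7646; hedge Δ=1.0000, bond B=-153.3322.
  t=2,j=1: stock 105.5340 → up 137.1942 (V=-26.8712), down 86.5379 (V=-77.5275). Price -47.7982; hedge Δ=1.0000, bond B=-153.3322.
  t=2,j=2: stock 167.3100 → up 217.5030 (V=53.4376), down 137.1942 (V=-26.8712). Price 13.9778; hedge Δ=1.0000, bond B=-153.3322.
  t=1,j=0: stock 81.1800 → up 105.5340 (V=-47.7982), down 66.5676 (V=-86.7646). Price -62.1211; hedge Δ=1.0000, bond B=-143.3011.
  t=1,j=1: stock 128.7000 → up 167.3100 (V=13.9778), down 105.5340 (V=-47.7982). Price -14.6011; hedge Δ=1.0000, bond B=-143.3011.
  t=0,j=0: stock 99.0000 → up 128.7000 (V=-14.6011), down 81.1800 (V=-62.1211). Price -34.9263; hedge Δ=1.0000, bond B=-133.9263.
Self-financing check: at every node Δ·S+B equals the discounted successor values.

(0,0): Delta=1.0000 Bond=-133.9263
(1,0): Delta=1.0000 Bond=-143.3011
(1,1): Delta=1.0000 Bond=-143.3011
(2,0): Delta=1.0000 Bond=-153.3322
(2,1): Delta=1.0000 Bond=-153.3322
(2,2): Delta=1.0000 Bond=-153.3322
(3,0): Delta=1.0000 Bond=-164.0654
(3,1): Delta=1.0000 Bond=-164.0654
(3,2): Delta=1.0000 Bond=-164.0654
(3,3): Delta=1.0000 Bond=-164.0654
V0=-34.9263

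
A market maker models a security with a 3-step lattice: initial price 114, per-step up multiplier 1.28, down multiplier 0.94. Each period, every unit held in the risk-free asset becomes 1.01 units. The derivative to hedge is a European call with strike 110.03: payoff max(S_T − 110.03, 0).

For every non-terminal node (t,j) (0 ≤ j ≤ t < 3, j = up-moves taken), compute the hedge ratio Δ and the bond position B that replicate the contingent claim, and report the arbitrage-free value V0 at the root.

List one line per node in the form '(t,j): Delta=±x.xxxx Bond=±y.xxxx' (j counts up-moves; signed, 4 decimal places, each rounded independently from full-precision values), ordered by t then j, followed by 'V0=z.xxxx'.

(0,0): Delta=0.7553 Bond=-71.4384
(1,0): Delta=0.6689 Bond=-62.8948
(1,1): Delta=1.0000 Bond=-107.8620
(2,0): Delta=0.5520 Bond=-51.7490
(2,1): Delta=1.0000 Bond=-108.9406
(2,2): Delta=1.0000 Bond=-108.9406
V0=14.6638

The replicating-portfolio and risk-neutral prices coincide; use p* = (1.01−0.94)/(1.28−0.94) = 0.2059 for the latter.
At expiry t=3: V(3,0)=0.0000, V(3,1)=18.9049, V(3,2)=65.5409, V(3,3)=129.0453
  t=2,j=0: stock 100.7304 → up 128.9349 (V=18.9049), down 94.6866 (V=0.0000). Price 3.8537; hedge Δ=0.5520, bond B=-51.7490.
  t=2,j=1: stock 137.1648 → up 175.5709 (V=65.5409), down 128.9349 (V=18.9049). Price 28.2242; hedge Δ=1.0000, bond B=-108.9406.
  t=2,j=2: stock 186.7776 → up 239.0753 (V=129.0453), down 175.5709 (V=65.5409). Price 77.8370; hedge Δ=1.0000, bond B=-108.9406.
  t=1,j=0: stock 107.1600 → up 137.1648 (V=28.2242), down 100.7304 (V=3.8537). Price 8.7833; hedge Δ=0.6689, bond B=-62.8948.
  t=1,j=1: stock 145.9200 → up 186.7776 (V=77.8370), down 137.1648 (V=28.2242). Price 38.0580; hedge Δ=1.0000, bond B=-107.8620.
  t=0,j=0: stock 114.0000 → up 145.9200 (V=38.0580), down 107.1600 (V=8.7833). Price 14.6638; hedge Δ=0.7553, bond B=-71.4384.
Check: Δ(0,0)·S0 + B(0,0) = 14.6638 = V0.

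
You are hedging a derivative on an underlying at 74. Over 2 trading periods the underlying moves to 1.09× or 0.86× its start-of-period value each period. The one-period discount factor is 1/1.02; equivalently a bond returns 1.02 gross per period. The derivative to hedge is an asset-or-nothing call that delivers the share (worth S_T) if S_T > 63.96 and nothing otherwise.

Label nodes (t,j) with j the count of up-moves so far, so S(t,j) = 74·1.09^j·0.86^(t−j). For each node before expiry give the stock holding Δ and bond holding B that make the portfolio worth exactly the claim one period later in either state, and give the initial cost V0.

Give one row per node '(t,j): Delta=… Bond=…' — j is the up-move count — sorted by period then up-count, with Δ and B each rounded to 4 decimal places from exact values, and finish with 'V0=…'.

Risk-neutral probability p* = (R−d)/(u−d) = (1.02−0.86)/(1.09−0.86) = 0.6957.
Payoff layer (t=2): V(2,0)=0.0000, V(2,1)=69.3676, V(2,2)=87.9194
(1,0): S=63.6400. Δ = (V_up−V_dn)/(S_up−S_dn) = (69.3676−0.0000)/(69.3676−54.7304) = 4.7391. V = [p*·69.3676 + (1−p*)·0.0000]/1.02 = 47.3095. B = V − Δ·S = -254.2887.
(1,1): S=80.6600. Δ = (V_up−V_dn)/(S_up−S_dn) = (87.9194−69.3676)/(87.9194−69.3676) = 1.0000. V = [p*·87.9194 + (1−p*)·69.3676]/1.02 = 80.6600. B = V − Δ·S = 0.0000.
(0,0): S=74.0000. Δ = (V_up−V_dn)/(S_up−S_dn) = (80.6600−47.3095)/(80.6600−63.6400) = 1.9595. V = [p*·80.6600 + (1−p*)·47.3095]/1.02 = 69.1273. B = V − Δ·S = -75.8747.
Check: Δ(0,0)·S0 + B(0,0) = 69.1273 = V0.

(0,0): Delta=1.9595 Bond=-75.8747
(1,0): Delta=4.7391 Bond=-254.2887
(1,1): Delta=1.0000 Bond=0.0000
V0=69.1273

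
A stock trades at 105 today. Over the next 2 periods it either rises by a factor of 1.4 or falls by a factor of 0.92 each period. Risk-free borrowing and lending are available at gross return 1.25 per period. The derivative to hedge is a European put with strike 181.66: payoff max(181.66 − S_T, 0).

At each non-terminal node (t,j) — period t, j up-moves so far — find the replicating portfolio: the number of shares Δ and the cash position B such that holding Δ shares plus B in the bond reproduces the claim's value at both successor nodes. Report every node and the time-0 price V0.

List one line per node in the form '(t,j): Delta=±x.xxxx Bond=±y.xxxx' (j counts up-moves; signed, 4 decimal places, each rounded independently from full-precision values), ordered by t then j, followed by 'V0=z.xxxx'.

Since d<R<u, set p* = (R−d)/(u−d) = 0.6875; price each node as the discounted p*-expectation of its children.
Terminal payoffs: V(2,0)=92.7880, V(2,1)=46.4200, V(2,2)=0.0000
(1,0): S=96.6000. Δ = (V_up−V_dn)/(S_up−S_dn) = (46.4200−92.7880)/(135.2400−88.8720) = -1.0000. V = [p*·46.4200 + (1−p*)·92.7880]/1.25 = 48.7280. B = V − Δ·S = 145.3280.
(1,1): S=147.0000. Δ = (V_up−V_dn)/(S_up−S_dn) = (0.0000−46.4200)/(205.8000−135.2400) = -0.6579. V = [p*·0.0000 + (1−p*)·46.4200]/1.25 = 11.6050. B = V − Δ·S = 108.3133.
(0,0): S=105.0000. Δ = (V_up−V_dn)/(S_up−S_dn) = (11.6050−48.7280)/(147.0000−96.6000) = -0.7366. V = [p*·11.6050 + (1−p*)·48.7280]/1.25 = 18.5647. B = V − Δ·S = 95.9043.
Each (Δ,B) replicates both successor values, so the strategy is self-financing and V0 is arbitrage-free.

(0,0): Delta=-0.7366 Bond=95.9043
(1,0): Delta=-1.0000 Bond=145.3280
(1,1): Delta=-0.6579 Bond=108.3133
V0=18.5647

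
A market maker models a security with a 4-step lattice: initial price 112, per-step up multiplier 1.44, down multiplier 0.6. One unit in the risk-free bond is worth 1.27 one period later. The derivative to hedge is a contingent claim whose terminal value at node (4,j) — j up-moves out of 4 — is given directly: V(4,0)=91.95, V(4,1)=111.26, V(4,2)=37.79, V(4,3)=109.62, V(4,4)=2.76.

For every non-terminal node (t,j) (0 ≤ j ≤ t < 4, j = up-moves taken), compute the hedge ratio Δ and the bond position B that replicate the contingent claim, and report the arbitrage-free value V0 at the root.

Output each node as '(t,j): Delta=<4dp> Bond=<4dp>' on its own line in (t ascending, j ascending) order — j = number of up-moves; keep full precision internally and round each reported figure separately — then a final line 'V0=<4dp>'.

(0,0): Delta=-0.1739 Bond=40.6821
(1,0): Delta=0.2501 Bond=23.1714
(1,1): Delta=-0.2188 Bond=58.8963
(2,0): Delta=-1.2715 Bond=90.7797
(2,1): Delta=0.4110 Bond=13.8608
(2,2): Delta=-0.2853 Bond=90.2601
(3,0): Delta=0.9502 Bond=61.5411
(3,1): Delta=-1.5064 Bond=128.9280
(3,2): Delta=0.6137 Bond=-10.6434
(3,3): Delta=-0.3804 Bond=146.4162
V0=21.2007

Since d<R<u, set p* = (R−d)/(u−d) = 0.7976; price each node as the discounted p*-expectation of its children.
At expiry t=4: V(4,0)=91.9500, V(4,1)=111.2600, V(4,2)=37.7900, V(4,3)=109.6200, V(4,4)=2.7600
Node (3,0) S=24.1920: V=(p*·111.2600+(1−p*)·91.9500)/1.27=84.5292; Δ=(111.2600−91.9500)/(34.8365−14.5152)=0.9502; B=V−Δ·S=61.5411
Node (3,1) S=58.0608: V=(p*·37.7900+(1−p*)·111.2600)/1.27=41.4637; Δ=(37.7900−111.2600)/(83.6076−34.8365)=-1.5064; B=V−Δ·S=128.9280
Node (3,2) S=139.3459: V=(p*·109.6200+(1−p*)·37.7900)/1.27=74.8685; Δ=(109.6200−37.7900)/(200.6581−83.6076)=0.6137; B=V−Δ·S=-10.6434
Node (3,3) S=334.4302: V=(p*·2.7600+(1−p*)·109.6200)/1.27=19.2019; Δ=(2.7600−109.6200)/(481.5795−200.6581)=-0.3804; B=V−Δ·S=146.4162
Node (2,0) S=40.3200: V=(p*·41.4637+(1−p*)·84.5292)/1.27=39.5113; Δ=(41.4637−84.5292)/(58.0608−24.1920)=-1.2715; B=V−Δ·S=90.7797
Node (2,1) S=96.7680: V=(p*·74.8685+(1−p*)·41.4637)/1.27=53.6283; Δ=(74.8685−41.4637)/(139.3459−58.0608)=0.4110; B=V−Δ·S=13.8608
Node (2,2) S=232.2432: V=(p*·19.2019+(1−p*)·74.8685)/1.27=23.9904; Δ=(19.2019−74.8685)/(334.4302−139.3459)=-0.2853; B=V−Δ·S=90.2601
Node (1,0) S=67.2000: V=(p*·53.6283+(1−p*)·39.5113)/1.27=39.9774; Δ=(53.6283−39.5113)/(96.7680−40.3200)=0.2501; B=V−Δ·S=23.1714
Node (1,1) S=161.2800: V=(p*·23.9904+(1−p*)·53.6283)/1.27=23.6130; Δ=(23.9904−53.6283)/(232.2432−96.7680)=-0.2188; B=V−Δ·S=58.8963
Node (0,0) S=112.0000: V=(p*·23.6130+(1−p*)·39.9774)/1.27=21.2007; Δ=(23.6130−39.9774)/(161.2800−67.2000)=-0.1739; B=V−Δ·S=40.6821
Each (Δ,B) replicates both successor values, so the strategy is self-financing and V0 is arbitrage-free.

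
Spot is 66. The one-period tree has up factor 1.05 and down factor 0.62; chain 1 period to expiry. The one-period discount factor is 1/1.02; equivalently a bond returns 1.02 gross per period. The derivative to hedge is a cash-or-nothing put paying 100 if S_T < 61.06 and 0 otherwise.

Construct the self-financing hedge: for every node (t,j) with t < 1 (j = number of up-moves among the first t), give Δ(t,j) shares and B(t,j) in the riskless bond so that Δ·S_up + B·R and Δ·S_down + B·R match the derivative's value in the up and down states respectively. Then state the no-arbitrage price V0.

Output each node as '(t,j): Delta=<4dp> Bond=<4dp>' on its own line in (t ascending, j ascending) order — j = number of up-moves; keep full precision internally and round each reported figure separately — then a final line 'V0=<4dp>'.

The replicating-portfolio and risk-neutral prices coincide; use p* = (1.02−0.62)/(1.05−0.62) = 0.9302 for the latter.
At expiry t=1: V(1,0)=100.0000, V(1,1)=0.0000
(0,0): S=66.0000. Δ = (V_up−V_dn)/(S_up−S_dn) = (0.0000−100.0000)/(69.3000−40.9200) = -3.5236. V = [p*·0.0000 + (1−p*)·100.0000]/1.02 = 6.8399. B = V − Δ·S = 239.3981.
Root portfolio cost Δ·66+B reproduces V0=6.8399.

(0,0): Delta=-3.5236 Bond=239.3981
V0=6.8399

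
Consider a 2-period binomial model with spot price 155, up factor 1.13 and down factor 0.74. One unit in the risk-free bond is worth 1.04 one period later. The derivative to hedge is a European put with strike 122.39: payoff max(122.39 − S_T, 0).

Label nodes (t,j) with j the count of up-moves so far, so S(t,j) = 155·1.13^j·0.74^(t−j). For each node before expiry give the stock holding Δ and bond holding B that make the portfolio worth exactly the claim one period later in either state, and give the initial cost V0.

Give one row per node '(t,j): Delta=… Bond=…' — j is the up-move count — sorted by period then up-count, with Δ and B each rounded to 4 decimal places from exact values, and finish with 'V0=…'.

(0,0): Delta=-0.1377 Bond=23.1897
(1,0): Delta=-0.8386 Bond=104.5083
(1,1): Delta=0.0000 Bond=0.0000
V0=1.8470

The replicating-portfolio and risk-neutral prices coincide; use p* = (1.04−0.74)/(1.13−0.74) = 0.7692 for the latter.
Payoff layer (t=2): V(2,0)=37.5120, V(2,1)=0.0000, V(2,2)=0.0000
(1,0): S=114.7000. Δ = (V_up−V_dn)/(S_up−S_dn) = (0.0000−37.5120)/(129.6110−84.8780) = -0.8386. V = [p*·0.0000 + (1−p*)·37.5120]/1.04 = 8.3237. B = V − Δ·S = 104.5083.
(1,1): S=175.1500. Δ = (V_up−V_dn)/(S_up−S_dn) = (0.0000−0.0000)/(197.9195−129.6110) = 0.0000. V = [p*·0.0000 + (1−p*)·0.0000]/1.04 = 0.0000. B = V − Δ·S = 0.0000.
(0,0): S=155.0000. Δ = (V_up−V_dn)/(S_up−S_dn) = (0.0000−8.3237)/(175.1500−114.7000) = -0.1377. V = [p*·0.0000 + (1−p*)·8.3237]/1.04 = 1.8470. B = V − Δ·S = 23.1897.
Check: Δ(0,0)·S0 + B(0,0) = 1.8470 = V0.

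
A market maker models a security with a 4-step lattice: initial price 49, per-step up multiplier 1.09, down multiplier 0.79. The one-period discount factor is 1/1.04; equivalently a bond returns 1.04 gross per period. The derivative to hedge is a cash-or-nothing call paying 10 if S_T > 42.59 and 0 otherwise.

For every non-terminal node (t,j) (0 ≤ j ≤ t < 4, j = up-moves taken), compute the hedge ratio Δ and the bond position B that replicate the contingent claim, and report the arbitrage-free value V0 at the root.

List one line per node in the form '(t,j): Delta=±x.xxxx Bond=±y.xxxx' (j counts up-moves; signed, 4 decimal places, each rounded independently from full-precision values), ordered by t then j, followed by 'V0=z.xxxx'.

The replicating-portfolio and risk-neutral prices coincide; use p* = (1.04−0.79)/(1.09−0.79) = 0.8333 for the latter.
Payoff layer (t=4): V(4,0)=0.0000, V(4,1)=0.0000, V(4,2)=0.0000, V(4,3)=10.0000, V(4,4)=10.0000
  t=3,j=0: stock 24.1589 → up 26.3332 (V=0.0000), down 19.0855 (V=0.0000). Price 0.0000; hedge Δ=0.0000, bond B=0.0000.
  t=3,j=1: stock 33.3332 → up 36.3332 (V=0.0000), down 26.3332 (V=0.0000). Price 0.0000; hedge Δ=0.0000, bond B=0.0000.
  t=3,j=2: stock 45.9914 → up 50.1306 (V=10.0000), down 36.3332 (V=0.0000). Price 8.0128; hedge Δ=0.7248, bond B=-25.3205.
  t=3,j=3: stock 63.4564 → up 69.1675 (V=10.0000), down 50.1306 (V=10.0000). Price 9.6154; hedge Δ=0.0000, bond B=9.6154.
  t=2,j=0: stock 30.5809 → up 33.3332 (V=0.0000), down 24.1589 (V=0.0000). Price 0.0000; hedge Δ=0.0000, bond B=0.0000.
  t=2,j=1: stock 42.1939 → up 45.9914 (V=8.0128), down 33.3332 (V=0.0000). Price 6.4205; hedge Δ=0.6330, bond B=-20.2889.
  t=2,j=2: stock 58.2169 → up 63.4564 (V=9.6154), down 45.9914 (V=8.0128). Price 8.9887; hedge Δ=0.0918, bond B=3.6469.
  t=1,j=0: stock 38.7100 → up 42.1939 (V=6.4205), down 30.5809 (V=0.0000). Price 5.1447; hedge Δ=0.5529, bond B=-16.2571.
  t=1,j=1: stock 53.4100 → up 58.2169 (V=8.9887), down 42.1939 (V=6.4205). Price 8.2314; hedge Δ=0.1603, bond B=-0.3293.
  t=0,j=0: stock 49.0000 → up 53.4100 (V=8.2314), down 38.7100 (V=5.1447). Price 7.4202; hedge Δ=0.2100, bond B=-2.8691.
The time-0 hedge costs 7.4202, which is the no-arbitrage price.

(0,0): Delta=0.2100 Bond=-2.8691
(1,0): Delta=0.5529 Bond=-16.2571
(1,1): Delta=0.1603 Bond=-0.3293
(2,0): Delta=0.0000 Bond=0.0000
(2,1): Delta=0.6330 Bond=-20.2889
(2,2): Delta=0.0918 Bond=3.6469
(3,0): Delta=0.0000 Bond=0.0000
(3,1): Delta=0.0000 Bond=0.0000
(3,2): Delta=0.7248 Bond=-25.3205
(3,3): Delta=0.0000 Bond=9.6154
V0=7.4202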